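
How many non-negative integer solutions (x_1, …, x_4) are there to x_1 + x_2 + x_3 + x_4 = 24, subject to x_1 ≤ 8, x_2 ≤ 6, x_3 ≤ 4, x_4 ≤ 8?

10

Without the upper bounds there are C(27,3) = 2925 ways to split 24 among 4 variables.
Subtract solutions that violate a single cap (substitute x_i' = x_i − (cap_i+1)): x_1 ≥ 9 gives C(18,3) = 816; x_2 ≥ 7 gives C(20,3) = 1140; x_3 ≥ 5 gives C(22,3) = 1540; x_4 ≥ 9 gives C(18,3) = 816. Together 4312.
Add back pairs where two caps are both exceeded: 165 + 286 + 84 + 455 + 165 + 286 = 1441.
Subtract triples: 20 + 0 + 4 + 20 = 44.
By inclusion–exclusion the count is 2925 − 4312 + 1441 − 44 = 10.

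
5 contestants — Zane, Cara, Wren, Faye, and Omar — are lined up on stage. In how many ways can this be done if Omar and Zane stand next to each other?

48

Place the 3 others and the Omar-Zane pair as 4 objects in a line; the pair has 2 internal arrangements.
That gives 2 × 4! = 2 × 24 = 48.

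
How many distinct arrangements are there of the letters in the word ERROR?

ERROR has 5 letters with R appearing 3 times.
So there are 5! / (3!) = 20 distinguishable arrangements.

20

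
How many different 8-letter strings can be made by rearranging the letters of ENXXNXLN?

1120

The 8 letters of ENXXNXLN have repeats: N appearing 3 times and X appearing 3 times.
So there are 8! / (3!·3!) = 1120 distinguishable arrangements.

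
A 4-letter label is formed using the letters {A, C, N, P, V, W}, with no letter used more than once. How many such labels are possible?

Choose and order 4 of the 6 symbols: the first letter has 6 options, the next 5, then 4, 3.
That product is 6 × 5 × 4 × 3 = 360.

360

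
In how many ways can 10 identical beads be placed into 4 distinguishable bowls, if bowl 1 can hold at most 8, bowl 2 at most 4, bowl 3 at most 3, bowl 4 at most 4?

95

Ignoring the caps, the number of non-negative solutions to x_1+…+x_4 = 10 is C(13,3) = 286.
Subtract solutions that violate a single cap (substitute x_i' = x_i − (cap_i+1)): x_1 ≥ 9 gives C(4,3) = 4; x_2 ≥ 5 gives C(8,3) = 56; x_3 ≥ 4 gives C(9,3) = 84; x_4 ≥ 5 gives C(8,3) = 56. Together 200.
Add back pairs where two caps are both exceeded: 0 + 0 + 0 + 4 + 1 + 4 = 9.
By inclusion–exclusion the count is 286 − 200 + 9 = 95.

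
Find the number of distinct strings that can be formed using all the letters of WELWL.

30

WELWL has 5 letters with L appearing twice and W appearing twice.
The number of distinct arrangements is 5!/(2!·2!) = 120/4 = 30.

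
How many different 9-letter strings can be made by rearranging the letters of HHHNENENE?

1680

The 9 letters of HHHNENENE have repeats: E appearing 3 times, H appearing 3 times, and N appearing 3 times.
Dividing 9! = 362880 by 3!·3!·3! = 216 for the repeated letters gives 1680.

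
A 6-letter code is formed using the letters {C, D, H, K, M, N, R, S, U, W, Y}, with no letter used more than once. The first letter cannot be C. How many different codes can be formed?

302400

The first letter has 11−1 = 10 choices (anything except C).
The remaining 5 letters are filled from the other 10 symbols without repetition: 10 × 9 × 8 × 7 × 6 = 30240.
Total: 10 × 30240 = 302400.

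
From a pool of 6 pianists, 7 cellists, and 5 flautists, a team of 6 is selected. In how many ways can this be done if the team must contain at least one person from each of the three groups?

15470

Total 6-person selections from all 18: C(18,6) = 18564.
Selections missing a whole group: no pianists → C(12,6) = 924; no cellists → C(11,6) = 462; no flautists → C(13,6) = 1716.
Add back selections omitting two groups (i.e. drawn from a single group): C(6,6) + C(7,6) + C(5,6) = 8.
By inclusion–exclusion: 18564 − 3102 + 8 = 15470.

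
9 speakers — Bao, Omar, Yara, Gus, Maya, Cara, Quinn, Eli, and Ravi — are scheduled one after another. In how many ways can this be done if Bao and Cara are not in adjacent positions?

282240

Of the 9! = 362880 arrangements, those with Bao and Cara adjacent number 2 × 8! = 80640 (treat the pair as a block with 2 internal orders).
Complementary counting: 362880 − 80640 = 282240.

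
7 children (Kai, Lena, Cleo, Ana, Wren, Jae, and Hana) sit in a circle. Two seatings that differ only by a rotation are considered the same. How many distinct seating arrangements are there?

Seat Kai anywhere (absorbing the rotational symmetry), then permute the other 6: (6)! = 720.

720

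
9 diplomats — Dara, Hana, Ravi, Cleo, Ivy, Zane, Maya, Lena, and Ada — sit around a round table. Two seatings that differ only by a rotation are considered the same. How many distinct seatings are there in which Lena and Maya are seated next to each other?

10080

Glue Lena and Maya into a block (2 internal orders). Seating 8 units around a circle gives (7)! arrangements.
So 2 × (7)! = 2 × 5040 = 10080.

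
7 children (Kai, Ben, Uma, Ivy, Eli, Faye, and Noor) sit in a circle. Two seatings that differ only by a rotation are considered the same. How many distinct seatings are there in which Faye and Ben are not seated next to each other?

480

Without the restriction there are (6)! = 720 seatings.
Seatings with Faye beside Ben: treat them as a block with 2 internal orders, giving 2 × (5)! = 240.
Subtracting, 720 − 240 = 480.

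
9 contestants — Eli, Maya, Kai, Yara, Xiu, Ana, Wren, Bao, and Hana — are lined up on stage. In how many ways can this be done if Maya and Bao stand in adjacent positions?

Glue Maya and Bao into one block (2 internal orders), leaving 8 units to arrange in a row.
That gives 2 × 8! = 2 × 40320 = 80640.

80640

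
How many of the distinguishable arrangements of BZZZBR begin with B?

20

Fix B in the first position and arrange the remaining 5 letters.
Those 5 letters have Z appearing 3 times, giving (5)!/(3!) = 20.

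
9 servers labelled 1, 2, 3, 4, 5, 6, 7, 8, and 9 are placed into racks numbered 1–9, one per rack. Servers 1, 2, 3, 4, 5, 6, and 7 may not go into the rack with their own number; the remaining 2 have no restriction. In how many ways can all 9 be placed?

165016

Let Aᵢ (for 1 ≤ i ≤ 7) be the placements that put server i in its forbidden rack. Any j of these fix j positions, leaving (9−j)! ways to fill the rest, and there are C(7,j) ways to pick which j.
By inclusion–exclusion, the number of valid placements is Σ_{j=0}^{7} (−1)^j C(7,j)·(9−j)!.
Computing: 362880 − 282240 + 105840 − 25200 + 4200 − 504 + 42 − 2 = 165016.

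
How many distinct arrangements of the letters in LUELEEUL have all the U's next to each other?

140

Treat the 2 copies of U as a single block. The multiset to arrange is then {UU, E, E, E, L, L, L}, 7 items in all.
That gives (7)!/(3!·3!) = 140 arrangements.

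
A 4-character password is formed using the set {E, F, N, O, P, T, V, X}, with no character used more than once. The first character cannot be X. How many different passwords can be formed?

The first character has 8−1 = 7 choices (anything except X).
The remaining 3 characters are filled from the other 7 symbols without repetition: 7 × 6 × 5 = 210.
Total: 7 × 210 = 1470.

1470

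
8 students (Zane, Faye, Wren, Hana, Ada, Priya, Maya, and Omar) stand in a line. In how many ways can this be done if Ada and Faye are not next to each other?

There are 8! = 40320 arrangements in all. If Ada and Faye are adjacent, merging them into one block gives 2·(7)! = 10080 arrangements.
Complementary counting: 40320 − 10080 = 30240.

30240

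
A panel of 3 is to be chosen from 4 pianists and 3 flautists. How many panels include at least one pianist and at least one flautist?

30

Unrestricted: C(7,3) = 35 ways to pick any 3 of the 7.
Subtract selections that omit an entire group: no pianists → C(3,3) = 1; no flautists → C(4,3) = 4.
Both groups omitted at once is impossible, so 35 − 5 = 30.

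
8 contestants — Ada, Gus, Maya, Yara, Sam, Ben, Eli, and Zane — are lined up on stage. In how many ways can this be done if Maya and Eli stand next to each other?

Treat {Maya, Eli} as a single unit. There are 7 units to order, and the pair itself can be ordered 2 ways.
So the count is 2·(7)! = 10080.

10080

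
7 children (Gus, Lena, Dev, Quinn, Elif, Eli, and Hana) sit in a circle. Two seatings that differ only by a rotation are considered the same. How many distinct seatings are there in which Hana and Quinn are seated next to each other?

Glue Hana and Quinn into a block (2 internal orders). Seating 6 units around a circle gives (5)! arrangements.
So 2 × (5)! = 2 × 120 = 240.

240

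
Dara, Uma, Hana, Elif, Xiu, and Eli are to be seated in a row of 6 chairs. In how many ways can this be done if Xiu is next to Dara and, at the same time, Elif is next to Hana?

Treat {Xiu,Dara} as one block (2 orders) and {Elif,Hana} as another (2 orders).
That leaves 4 units to arrange: 2 × 2 × 4! = 4 × 24 = 96.

96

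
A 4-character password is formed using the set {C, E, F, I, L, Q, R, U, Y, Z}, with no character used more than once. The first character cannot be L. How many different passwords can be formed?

4536

The first character has 10−1 = 9 choices (anything except L).
The remaining 3 characters are filled from the other 9 symbols without repetition: 9 × 8 × 7 = 504.
Total: 9 × 504 = 4536.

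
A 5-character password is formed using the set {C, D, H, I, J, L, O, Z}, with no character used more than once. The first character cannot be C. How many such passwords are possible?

5880

The first character has 8−1 = 7 choices (anything except C).
The remaining 4 characters are filled from the other 7 symbols without repetition: 7 × 6 × 5 × 4 = 840.
Total: 7 × 840 = 5880.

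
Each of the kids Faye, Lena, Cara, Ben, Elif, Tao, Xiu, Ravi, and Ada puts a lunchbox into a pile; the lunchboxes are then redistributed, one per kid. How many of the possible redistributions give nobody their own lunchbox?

Let Aᵢ be the assignments in which kid i gets their own lunchbox. We want the size of the complement of A₁∪…∪A_9.
By inclusion–exclusion this is Σ_{j=0}^{9} (−1)^j C(9,j)·(9−j)!.
Computing: 362880 − 362880 + 181440 − 60480 + 15120 − 3024 + 504 − 72 + 9 − 1 = 133496.

133496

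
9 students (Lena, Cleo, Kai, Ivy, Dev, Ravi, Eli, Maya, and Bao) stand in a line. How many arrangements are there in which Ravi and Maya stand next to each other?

Glue Ravi and Maya into one block (2 internal orders), leaving 8 units to arrange in a row.
That gives 2 × 8! = 2 × 40320 = 80640.

80640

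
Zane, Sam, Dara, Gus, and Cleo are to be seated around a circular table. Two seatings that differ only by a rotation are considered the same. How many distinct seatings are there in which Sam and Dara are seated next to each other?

12

Glue Sam and Dara into a block (2 internal orders). Seating 4 units around a circle gives (3)! arrangements.
So 2 × (3)! = 2 × 6 = 12.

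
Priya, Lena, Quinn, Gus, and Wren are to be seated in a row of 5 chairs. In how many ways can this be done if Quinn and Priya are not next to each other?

Of the 5! = 120 arrangements, those with Quinn and Priya adjacent number 2 × 4! = 48 (treat the pair as a block with 2 internal orders).
So 120 − 48 = 72 arrangements keep them apart.

72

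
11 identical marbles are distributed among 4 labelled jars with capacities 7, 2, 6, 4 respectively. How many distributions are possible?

By stars and bars, unrestricted non-negative solutions to x_1+…+x_4 = 11 number C(11+3,3) = 364.
Subtract solutions that violate a single cap (substitute x_i' = x_i − (cap_i+1)): x_1 ≥ 8 gives C(6,3) = 20; x_2 ≥ 3 gives C(11,3) = 165; x_3 ≥ 7 gives C(7,3) = 35; x_4 ≥ 5 gives C(9,3) = 84. Together 304.
Add back pairs where two caps are both exceeded: 1 + 0 + 0 + 4 + 20 + 0 = 25.
By inclusion–exclusion the count is 364 − 304 + 25 = 85.

85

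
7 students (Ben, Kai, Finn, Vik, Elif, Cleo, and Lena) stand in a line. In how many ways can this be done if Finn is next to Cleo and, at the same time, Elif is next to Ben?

480

Treat {Finn,Cleo} as one block (2 orders) and {Elif,Ben} as another (2 orders).
That leaves 5 units to arrange: 2 × 2 × 5! = 4 × 120 = 480.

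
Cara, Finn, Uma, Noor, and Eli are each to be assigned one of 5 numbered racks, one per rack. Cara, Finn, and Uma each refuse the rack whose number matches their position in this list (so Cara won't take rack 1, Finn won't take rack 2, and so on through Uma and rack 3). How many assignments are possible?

Let Aᵢ (for i ∈ {1, 2, 3}) be the placements that put person i in their forbidden rack. Any j of these fix j positions, leaving (5−j)! ways to fill the rest, and there are C(3,j) ways to pick which j.
By inclusion–exclusion, the number of valid placements is Σ_{j=0}^{3} (−1)^j C(3,j)·(5−j)!.
Computing: 120 − 72 + 18 − 2 = 64.

64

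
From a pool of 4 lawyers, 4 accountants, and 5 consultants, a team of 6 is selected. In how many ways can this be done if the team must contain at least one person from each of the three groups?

With no constraint there are C(13,6) = 1716 possible selections.
Selections missing a whole group: no lawyers → C(9,6) = 84; no accountants → C(9,6) = 84; no consultants → C(8,6) = 28.
Add back selections omitting two groups (i.e. drawn from a single group): C(4,6) + C(4,6) + C(5,6) = 0.
By inclusion–exclusion: 1716 − 196 + 0 = 1520.

1520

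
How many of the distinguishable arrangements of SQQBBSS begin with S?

90

With the first slot taken by S, it remains to arrange the other 6 letters (QQBBSS).
Those 6 letters have B appearing twice, Q appearing twice, and S appearing twice, giving (6)!/(2!·2!·2!) = 90.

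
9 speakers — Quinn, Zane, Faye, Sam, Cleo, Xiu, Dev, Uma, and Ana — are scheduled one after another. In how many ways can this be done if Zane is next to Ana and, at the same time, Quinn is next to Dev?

20160

Treat {Zane,Ana} as one block (2 orders) and {Quinn,Dev} as another (2 orders).
That leaves 7 units to arrange: 2 × 2 × 7! = 4 × 5040 = 20160.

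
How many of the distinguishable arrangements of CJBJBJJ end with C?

15

With the last slot taken by C, it remains to arrange the other 6 letters (JBJBJJ).
Those 6 letters have B appearing twice and J appearing 4 times, giving (6)!/(4!·2!) = 15.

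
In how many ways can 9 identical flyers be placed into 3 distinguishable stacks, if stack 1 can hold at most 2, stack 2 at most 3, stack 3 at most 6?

By stars and bars, unrestricted non-negative solutions to x_1+…+x_3 = 9 number C(9+2,2) = 55.
Subtract solutions that violate a single cap (substitute x_i' = x_i − (cap_i+1)): x_1 ≥ 3 gives C(8,2) = 28; x_2 ≥ 4 gives C(7,2) = 21; x_3 ≥ 7 gives C(4,2) = 6. Together 55.
Add back pairs where two caps are both exceeded: 6 + 0 + 0 = 6.
By inclusion–exclusion the count is 55 − 55 + 6 = 6.

6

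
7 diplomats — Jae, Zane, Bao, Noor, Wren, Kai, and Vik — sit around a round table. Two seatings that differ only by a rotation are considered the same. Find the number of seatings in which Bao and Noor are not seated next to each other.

480

Without the restriction there are (6)! = 720 seatings.
Seatings with Bao beside Noor: treat them as a block with 2 internal orders, giving 2 × (5)! = 240.
Subtracting, 720 − 240 = 480.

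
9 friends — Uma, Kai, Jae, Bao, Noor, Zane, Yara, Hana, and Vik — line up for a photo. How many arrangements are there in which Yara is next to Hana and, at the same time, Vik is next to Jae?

Treat {Yara,Hana} as one block (2 orders) and {Vik,Jae} as another (2 orders).
That leaves 7 units to arrange: 2 × 2 × 7! = 4 × 5040 = 20160.

20160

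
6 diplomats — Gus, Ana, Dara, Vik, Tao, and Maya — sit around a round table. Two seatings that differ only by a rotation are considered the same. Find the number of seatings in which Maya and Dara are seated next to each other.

Treat {Maya, Dara} as one unit (2 internal orders) and seat the resulting 5 units around the table: (4)! circular arrangements.
So 2 × (4)! = 2 × 24 = 48.

48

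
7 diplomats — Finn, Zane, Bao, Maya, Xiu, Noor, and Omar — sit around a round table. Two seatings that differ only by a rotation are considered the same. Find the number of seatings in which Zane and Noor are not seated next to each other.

Without the restriction there are (6)! = 720 seatings.
Those with Zane next to Noor: fuse the pair into one unit and seat 6 units around a circle — 2·(5)! = 240.
Subtracting, 720 − 240 = 480.

480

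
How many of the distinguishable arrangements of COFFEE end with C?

30

Fix C in the last position and arrange the remaining 5 letters.
Those 5 letters have E appearing twice and F appearing twice, giving (5)!/(2!·2!) = 30.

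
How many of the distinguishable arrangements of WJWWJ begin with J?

4

Fix J in the first position and arrange the remaining 4 letters.
Those 4 letters have W appearing 3 times, giving (4)!/(3!) = 4.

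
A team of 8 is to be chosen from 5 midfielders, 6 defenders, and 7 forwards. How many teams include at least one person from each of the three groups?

With no constraint there are C(18,8) = 43758 possible selections.
Selections missing a whole group: no midfielders → C(13,8) = 1287; no defenders → C(12,8) = 495; no forwards → C(11,8) = 165.
Add back selections omitting two groups (i.e. drawn from a single group): C(5,8) + C(6,8) + C(7,8) = 0.
By inclusion–exclusion: 43758 − 1947 + 0 = 41811.

41811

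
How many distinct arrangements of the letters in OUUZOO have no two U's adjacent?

40

There are 6!/(3!·2!) = 60 arrangements of OUUZOO in total.
If the two U's are adjacent, glue them into one block, leaving 5 items to arrange: (5)!/(3!) = 20 ways.
Subtracting, 60 − 20 = 40 arrangements keep the U's apart.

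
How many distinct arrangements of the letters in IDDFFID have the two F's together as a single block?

60

Treat the 2 copies of F as a single block. The multiset to arrange is then {FF, D, D, D, I, I}, 6 items in all.
That gives (6)!/(3!·2!) = 60 arrangements.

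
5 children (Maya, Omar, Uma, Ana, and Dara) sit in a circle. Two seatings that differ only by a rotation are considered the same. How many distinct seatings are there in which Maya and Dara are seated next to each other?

Glue Maya and Dara into a block (2 internal orders). Seating 4 units around a circle gives (3)! arrangements.
So 2 × (3)! = 2 × 6 = 12.

12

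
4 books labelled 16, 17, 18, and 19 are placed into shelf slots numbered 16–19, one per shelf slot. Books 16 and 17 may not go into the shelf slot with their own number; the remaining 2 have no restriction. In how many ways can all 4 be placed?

14

Let Aᵢ (for i ∈ {16, 17}) be the placements that put book i in its forbidden shelf slot. Any j of these fix j positions, leaving (4−j)! ways to fill the rest, and there are C(2,j) ways to pick which j.
By inclusion–exclusion, the number of valid placements is Σ_{j=0}^{2} (−1)^j C(2,j)·(4−j)!.
Computing: 24 − 12 + 2 = 14.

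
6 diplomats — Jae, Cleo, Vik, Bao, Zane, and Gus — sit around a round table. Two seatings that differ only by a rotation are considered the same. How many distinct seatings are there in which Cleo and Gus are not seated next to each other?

72

All circular seatings of 6 people number (5)! = 120.
Seatings with Cleo beside Gus: treat them as a block with 2 internal orders, giving 2 × (4)! = 48.
Subtracting, 120 − 48 = 72.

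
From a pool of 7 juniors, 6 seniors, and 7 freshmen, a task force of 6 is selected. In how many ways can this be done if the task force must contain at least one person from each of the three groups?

32340

Unrestricted: C(20,6) = 38760 ways to pick any 6 of the 20.
Selections missing a whole group: no juniors → C(13,6) = 1716; no seniors → C(14,6) = 3003; no freshmen → C(13,6) = 1716.
Add back selections omitting two groups (i.e. drawn from a single group): C(7,6) + C(6,6) + C(7,6) = 15.
By inclusion–exclusion: 38760 − 6435 + 15 = 32340.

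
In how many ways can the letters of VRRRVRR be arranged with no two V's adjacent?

15

There are 7!/(5!·2!) = 21 arrangements of VRRRVRR in total.
Arrangements with the V's together: treat VV as one letter, giving (6)!/(5!) = 6.
Hence 21 − 6 = 15.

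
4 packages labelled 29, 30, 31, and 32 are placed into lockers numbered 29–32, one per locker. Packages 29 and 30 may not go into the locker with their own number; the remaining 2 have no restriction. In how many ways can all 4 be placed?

14

Let Aᵢ (for i ∈ {29, 30}) be the placements that put package i in its forbidden locker. Any j of these fix j positions, leaving (4−j)! ways to fill the rest, and there are C(2,j) ways to pick which j.
By inclusion–exclusion, the number of valid placements is Σ_{j=0}^{2} (−1)^j C(2,j)·(4−j)!.
Computing: 24 − 12 + 2 = 14.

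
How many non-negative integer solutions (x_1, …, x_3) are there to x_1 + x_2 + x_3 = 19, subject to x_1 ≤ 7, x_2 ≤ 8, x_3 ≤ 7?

Ignoring the caps, the number of non-negative solutions to x_1+…+x_3 = 19 is C(21,2) = 210.
Subtract solutions that violate a single cap (substitute x_i' = x_i − (cap_i+1)): x_1 ≥ 8 gives C(13,2) = 78; x_2 ≥ 9 gives C(12,2) = 66; x_3 ≥ 8 gives C(13,2) = 78. Together 222.
Add back pairs where two caps are both exceeded: 6 + 10 + 6 = 22.
By inclusion–exclusion the count is 210 − 222 + 22 = 10.

10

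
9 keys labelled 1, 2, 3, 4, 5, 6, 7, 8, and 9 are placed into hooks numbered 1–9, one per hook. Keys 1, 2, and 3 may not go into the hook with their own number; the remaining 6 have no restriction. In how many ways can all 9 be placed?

Let Aᵢ (for i ∈ {1, 2, 3}) be the placements that put key i in its forbidden hook. Any j of these fix j positions, leaving (9−j)! ways to fill the rest, and there are C(3,j) ways to pick which j.
By inclusion–exclusion, the number of valid placements is Σ_{j=0}^{3} (−1)^j C(3,j)·(9−j)!.
Computing: 362880 − 120960 + 15120 − 720 = 256320.

256320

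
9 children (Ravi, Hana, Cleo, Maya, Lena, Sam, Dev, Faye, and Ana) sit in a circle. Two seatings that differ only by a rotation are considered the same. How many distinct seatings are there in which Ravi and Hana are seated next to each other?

10080

Treat {Ravi, Hana} as one unit (2 internal orders) and seat the resulting 8 units around the table: (7)! circular arrangements.
So 2 × (7)! = 2 × 5040 = 10080.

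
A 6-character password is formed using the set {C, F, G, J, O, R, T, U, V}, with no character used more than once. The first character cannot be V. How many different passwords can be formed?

53760

The first character has 9−1 = 8 choices (anything except V).
The remaining 5 characters are filled from the other 8 symbols without repetition: 8 × 7 × 6 × 5 × 4 = 6720.
Total: 8 × 6720 = 53760.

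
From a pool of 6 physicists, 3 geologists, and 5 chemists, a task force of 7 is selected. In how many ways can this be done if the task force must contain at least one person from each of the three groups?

3058

Total 7-person selections from all 14: C(14,7) = 3432.
Subtract selections that omit an entire group: no physicists → C(8,7) = 8; no geologists → C(11,7) = 330; no chemists → C(9,7) = 36.
Add back selections omitting two groups (i.e. drawn from a single group): C(6,7) + C(3,7) + C(5,7) = 0.
By inclusion–exclusion: 3432 − 374 + 0 = 3058.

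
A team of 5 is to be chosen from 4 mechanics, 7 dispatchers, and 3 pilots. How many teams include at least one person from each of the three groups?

1288

Unrestricted: C(14,5) = 2002 ways to pick any 5 of the 14.
Subtract selections that omit an entire group: no mechanics → C(10,5) = 252; no dispatchers → C(7,5) = 21; no pilots → C(11,5) = 462.
Add back selections omitting two groups (i.e. drawn from a single group): C(4,5) + C(7,5) + C(3,5) = 21.
By inclusion–exclusion: 2002 − 735 + 21 = 1288.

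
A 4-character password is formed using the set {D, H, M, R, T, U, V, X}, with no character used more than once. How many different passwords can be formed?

Choose and order 4 of the 8 symbols: the first character has 8 options, the next 7, then 6, 5.
That product is 8 × 7 × 6 × 5 = 1680.

1680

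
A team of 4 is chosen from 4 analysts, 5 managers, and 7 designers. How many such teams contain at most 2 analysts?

Split by how many analysts are chosen (0 through 2).
Sum: C(4,0)·C(12,4) + C(4,1)·C(12,3) + C(4,2)·C(12,2) = 495 + 880 + 396 = 1771.

1771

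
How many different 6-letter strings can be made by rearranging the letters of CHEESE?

120

CHEESE has 6 letters with E appearing 3 times.
The number of distinct arrangements is 6!/(3!) = 720/6 = 120.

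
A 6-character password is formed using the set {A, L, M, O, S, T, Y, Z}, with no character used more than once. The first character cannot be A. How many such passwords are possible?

17640

The first character has 8−1 = 7 choices (anything except A).
The remaining 5 characters are filled from the other 7 symbols without repetition: 7 × 6 × 5 × 4 × 3 = 2520.
Total: 7 × 2520 = 17640.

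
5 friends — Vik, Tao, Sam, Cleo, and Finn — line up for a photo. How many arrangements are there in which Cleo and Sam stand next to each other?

Glue Cleo and Sam into one block (2 internal orders), leaving 4 units to arrange in a row.
So the count is 2·(4)! = 48.

48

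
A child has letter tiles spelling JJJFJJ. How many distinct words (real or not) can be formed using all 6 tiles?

6

JJJFJJ has 6 letters with J appearing 5 times.
So there are 6! / (5!) = 6 distinguishable arrangements.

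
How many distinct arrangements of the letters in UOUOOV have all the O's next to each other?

12

Treat the 3 copies of O as a single block. The multiset to arrange is then {OOO, U, U, V}, 4 items in all.
That gives (4)!/(2!) = 12 arrangements.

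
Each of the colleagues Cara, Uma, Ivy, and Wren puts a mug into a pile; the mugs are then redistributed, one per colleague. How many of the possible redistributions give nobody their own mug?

9

This is the derangement count D_4: permutations of 4 items with no fixed point.
By inclusion–exclusion this is Σ_{j=0}^{4} (−1)^j C(4,j)·(4−j)!.
Computing: 24 − 24 + 12 − 4 + 1 = 9.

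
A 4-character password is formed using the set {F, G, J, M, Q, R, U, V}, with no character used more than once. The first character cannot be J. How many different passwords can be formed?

The first character has 8−1 = 7 choices (anything except J).
The remaining 3 characters are filled from the other 7 symbols without repetition: 7 × 6 × 5 = 210.
Total: 7 × 210 = 1470.

1470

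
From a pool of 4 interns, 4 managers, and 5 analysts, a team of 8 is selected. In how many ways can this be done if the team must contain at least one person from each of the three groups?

1268

Total 8-person selections from all 13: C(13,8) = 1287.
Selections missing a whole group: no interns → C(9,8) = 9; no managers → C(9,8) = 9; no analysts → C(8,8) = 1.
Add back selections omitting two groups (i.e. drawn from a single group): C(4,8) + C(4,8) + C(5,8) = 0.
By inclusion–exclusion: 1287 − 19 + 0 = 1268.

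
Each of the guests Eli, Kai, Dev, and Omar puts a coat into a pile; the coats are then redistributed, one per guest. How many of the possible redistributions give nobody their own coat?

Count assignments avoiding every fixed point. For any j of the 4 guests fixed to their own coat, the other 4−j can be arranged in (4−j)! ways.
By inclusion–exclusion this is Σ_{j=0}^{4} (−1)^j C(4,j)·(4−j)!.
Computing: 24 − 24 + 12 − 4 + 1 = 9.

9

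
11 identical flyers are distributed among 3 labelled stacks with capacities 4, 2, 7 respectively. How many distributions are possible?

By stars and bars, unrestricted non-negative solutions to x_1+…+x_3 = 11 number C(11+2,2) = 78.
Subtract solutions that violate a single cap (substitute x_i' = x_i − (cap_i+1)): x_1 ≥ 5 gives C(8,2) = 28; x_2 ≥ 3 gives C(10,2) = 45; x_3 ≥ 8 gives C(5,2) = 10. Together 83.
Add back pairs where two caps are both exceeded: 10 + 0 + 1 = 11.
By inclusion–exclusion the count is 78 − 83 + 11 = 6.

6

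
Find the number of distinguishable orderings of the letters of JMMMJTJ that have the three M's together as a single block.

Treat the 3 copies of M as a single block. The multiset to arrange is then {MMM, J, J, J, T}, 5 items in all.
That gives (5)!/(3!) = 20 arrangements.

20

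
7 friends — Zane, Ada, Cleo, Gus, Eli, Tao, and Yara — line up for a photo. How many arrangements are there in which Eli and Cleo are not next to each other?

Of the 7! = 5040 arrangements, those with Eli and Cleo adjacent number 2 × 6! = 1440 (treat the pair as a block with 2 internal orders).
So 5040 − 1440 = 3600 arrangements keep them apart.

3600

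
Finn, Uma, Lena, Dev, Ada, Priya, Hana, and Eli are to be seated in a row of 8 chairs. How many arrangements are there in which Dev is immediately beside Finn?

10080

Treat {Dev, Finn} as a single unit. There are 7 units to order, and the pair itself can be ordered 2 ways.
So the count is 2·(7)! = 10080.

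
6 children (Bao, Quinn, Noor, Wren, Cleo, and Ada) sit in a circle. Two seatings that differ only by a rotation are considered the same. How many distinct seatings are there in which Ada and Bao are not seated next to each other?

All circular seatings of 6 people number (5)! = 120.
Seatings with Ada beside Bao: treat them as a block with 2 internal orders, giving 2 × (4)! = 48.
Subtracting, 120 − 48 = 72.

72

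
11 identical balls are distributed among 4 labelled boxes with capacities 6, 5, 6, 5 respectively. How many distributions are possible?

Ignoring the caps, the number of non-negative solutions to x_1+…+x_4 = 11 is C(14,3) = 364.
Subtract solutions that violate a single cap (substitute x_i' = x_i − (cap_i+1)): x_1 ≥ 7 gives C(7,3) = 35; x_2 ≥ 6 gives C(8,3) = 56; x_3 ≥ 7 gives C(7,3) = 35; x_4 ≥ 6 gives C(8,3) = 56. Together 182.
No two caps can be exceeded simultaneously, so the pair terms are all 0.
By inclusion–exclusion the count is 364 − 182 + 0 = 182.

182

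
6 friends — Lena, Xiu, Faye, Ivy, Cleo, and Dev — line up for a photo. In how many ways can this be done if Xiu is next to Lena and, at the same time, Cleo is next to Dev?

96

Treat {Xiu,Lena} as one block (2 orders) and {Cleo,Dev} as another (2 orders).
That leaves 4 units to arrange: 2 × 2 × 4! = 4 × 24 = 96.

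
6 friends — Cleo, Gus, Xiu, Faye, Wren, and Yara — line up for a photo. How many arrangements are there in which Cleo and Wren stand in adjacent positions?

Glue Cleo and Wren into one block (2 internal orders), leaving 5 units to arrange in a row.
So the count is 2·(5)! = 240.

240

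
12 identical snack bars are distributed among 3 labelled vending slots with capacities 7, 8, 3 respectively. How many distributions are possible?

Ignoring the caps, the number of non-negative solutions to x_1+…+x_3 = 12 is C(14,2) = 91.
Subtract solutions that violate a single cap (substitute x_i' = x_i − (cap_i+1)): x_1 ≥ 8 gives C(6,2) = 15; x_2 ≥ 9 gives C(5,2) = 10; x_3 ≥ 4 gives C(10,2) = 45. Together 70.
Add back pairs where two caps are both exceeded: 0 + 1 + 0 = 1.
By inclusion–exclusion the count is 91 − 70 + 1 = 22.

22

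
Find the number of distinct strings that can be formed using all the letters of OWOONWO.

105

OWOONWO has 7 letters with O appearing 4 times and W appearing twice.
The number of distinct arrangements is 7!/(4!·2!) = 5040/48 = 105.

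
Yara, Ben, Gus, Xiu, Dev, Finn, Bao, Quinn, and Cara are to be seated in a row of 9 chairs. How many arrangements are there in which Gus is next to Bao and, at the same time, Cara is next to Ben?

Treat {Gus,Bao} as one block (2 orders) and {Cara,Ben} as another (2 orders).
That leaves 7 units to arrange: 2 × 2 × 7! = 4 × 5040 = 20160.

20160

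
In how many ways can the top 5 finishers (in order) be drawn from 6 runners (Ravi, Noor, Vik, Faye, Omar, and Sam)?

720

There are 6 choices for 1st place, 5 for 2nd, and so on down to 2 for position 5.
That gives 6 × 5 × 4 × 3 × 2 = 720.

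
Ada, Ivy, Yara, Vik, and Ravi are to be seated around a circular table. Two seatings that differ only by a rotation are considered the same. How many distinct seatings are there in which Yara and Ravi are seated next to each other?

Treat {Yara, Ravi} as one unit (2 internal orders) and seat the resulting 4 units around the table: (3)! circular arrangements.
So 2 × (3)! = 2 × 6 = 12.

12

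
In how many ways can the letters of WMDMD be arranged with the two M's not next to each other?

18

There are 5!/(2!·2!) = 30 arrangements of WMDMD in total.
If the two M's are adjacent, glue them into one block, leaving 4 items to arrange: (4)!/(2!) = 12 ways.
Subtracting, 30 − 12 = 18 arrangements keep the M's apart.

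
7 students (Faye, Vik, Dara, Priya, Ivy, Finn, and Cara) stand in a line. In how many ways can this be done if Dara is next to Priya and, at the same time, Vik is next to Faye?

480

Treat {Dara,Priya} as one block (2 orders) and {Vik,Faye} as another (2 orders).
That leaves 5 units to arrange: 2 × 2 × 5! = 4 × 120 = 480.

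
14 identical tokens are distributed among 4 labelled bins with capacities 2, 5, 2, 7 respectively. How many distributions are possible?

By stars and bars, unrestricted non-negative solutions to x_1+…+x_4 = 14 number C(14+3,3) = 680.
Subtract solutions that violate a single cap (substitute x_i' = x_i − (cap_i+1)): x_1 ≥ 3 gives C(14,3) = 364; x_2 ≥ 6 gives C(11,3) = 165; x_3 ≥ 3 gives C(14,3) = 364; x_4 ≥ 8 gives C(9,3) = 84. Together 977.
Add back pairs where two caps are both exceeded: 56 + 165 + 20 + 56 + 1 + 20 = 318.
Subtract triples: 10 + 0 + 1 + 0 = 11.
By inclusion–exclusion the count is 680 − 977 + 318 − 11 = 10.

10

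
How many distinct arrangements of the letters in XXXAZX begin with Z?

5

With the first slot taken by Z, it remains to arrange the other 5 letters (XXXAX).
Those 5 letters have X appearing 4 times, giving (5)!/(4!) = 5.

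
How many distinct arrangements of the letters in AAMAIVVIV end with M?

560

With the last slot taken by M, it remains to arrange the other 8 letters (AAAIVVIV).
Those 8 letters have A appearing 3 times, I appearing twice, and V appearing 3 times, giving (8)!/(3!·3!·2!) = 560.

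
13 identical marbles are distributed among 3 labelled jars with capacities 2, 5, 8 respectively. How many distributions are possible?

6

By stars and bars, unrestricted non-negative solutions to x_1+…+x_3 = 13 number C(13+2,2) = 105.
Subtract solutions that violate a single cap (substitute x_i' = x_i − (cap_i+1)): x_1 ≥ 3 gives C(12,2) = 66; x_2 ≥ 6 gives C(9,2) = 36; x_3 ≥ 9 gives C(6,2) = 15. Together 117.
Add back pairs where two caps are both exceeded: 15 + 3 + 0 = 18.
By inclusion–exclusion the count is 105 − 117 + 18 = 6.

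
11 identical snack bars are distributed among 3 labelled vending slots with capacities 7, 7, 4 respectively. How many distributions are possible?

30

Ignoring the caps, the number of non-negative solutions to x_1+…+x_3 = 11 is C(13,2) = 78.
Subtract solutions that violate a single cap (substitute x_i' = x_i − (cap_i+1)): x_1 ≥ 8 gives C(5,2) = 10; x_2 ≥ 8 gives C(5,2) = 10; x_3 ≥ 5 gives C(8,2) = 28. Together 48.
No two caps can be exceeded simultaneously, so the pair terms are all 0.
By inclusion–exclusion the count is 78 − 48 + 0 = 30.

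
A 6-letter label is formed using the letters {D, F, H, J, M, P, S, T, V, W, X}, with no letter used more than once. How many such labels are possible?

332640

With no repetition, fill the 6 letters in order: 11 choices, then 10, down to 6.
That product is 11 × 10 × 9 × 8 × 7 × 6 = 332640.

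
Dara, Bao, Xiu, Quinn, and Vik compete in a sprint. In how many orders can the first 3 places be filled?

There are 5 choices for 1st place, 4 for 2nd, and 3 for 3rd.
That gives 5 × 4 × 3 = 60.

60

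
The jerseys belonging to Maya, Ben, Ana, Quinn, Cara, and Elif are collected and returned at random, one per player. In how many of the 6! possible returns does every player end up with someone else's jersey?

Let Aᵢ be the assignments in which player i gets their old jersey. We want the size of the complement of A₁∪…∪A_6.
By inclusion–exclusion this is Σ_{j=0}^{6} (−1)^j C(6,j)·(6−j)!.
Computing: 720 − 720 + 360 − 120 + 30 − 6 + 1 = 265.

265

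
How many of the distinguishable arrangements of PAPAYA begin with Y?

10

With the first slot taken by Y, it remains to arrange the other 5 letters (PAPAA).
Those 5 letters have A appearing 3 times and P appearing twice, giving (5)!/(3!·2!) = 10.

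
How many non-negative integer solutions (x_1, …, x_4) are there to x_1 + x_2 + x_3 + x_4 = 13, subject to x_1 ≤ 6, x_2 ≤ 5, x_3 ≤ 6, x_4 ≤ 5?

Without the upper bounds there are C(16,3) = 560 ways to split 13 among 4 variables.
Subtract solutions that violate a single cap (substitute x_i' = x_i − (cap_i+1)): x_1 ≥ 7 gives C(9,3) = 84; x_2 ≥ 6 gives C(10,3) = 120; x_3 ≥ 7 gives C(9,3) = 84; x_4 ≥ 6 gives C(10,3) = 120. Together 408.
Add back pairs where two caps are both exceeded: 1 + 0 + 1 + 1 + 4 + 1 = 8.
By inclusion–exclusion the count is 560 − 408 + 8 = 160.

160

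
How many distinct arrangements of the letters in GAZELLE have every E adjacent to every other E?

Treat the 2 copies of E as a single block. The multiset to arrange is then {EE, A, G, L, L, Z}, 6 items in all.
That gives (6)!/(2!) = 360 arrangements.

360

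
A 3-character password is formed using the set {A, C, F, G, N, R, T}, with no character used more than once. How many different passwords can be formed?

Choose and order 3 of the 7 symbols: the first character has 7 options, the next 6, then 5.
7 × 6 × 5 = 210.

210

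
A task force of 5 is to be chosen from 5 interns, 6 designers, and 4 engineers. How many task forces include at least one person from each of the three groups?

With no constraint there are C(15,5) = 3003 possible selections.
Subtract selections that omit an entire group: no interns → C(10,5) = 252; no designers → C(9,5) = 126; no engineers → C(11,5) = 462.
Add back selections omitting two groups (i.e. drawn from a single group): C(5,5) + C(6,5) + C(4,5) = 7.
By inclusion–exclusion: 3003 − 840 + 7 = 2170.

2170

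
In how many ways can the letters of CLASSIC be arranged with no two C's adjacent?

900

Total arrangements of CLASSIC: 7!/(2!·2!) = 1260.
Arrangements with the C's together: treat CC as one letter, giving (6)!/(2!) = 360.
Hence 1260 − 360 = 900.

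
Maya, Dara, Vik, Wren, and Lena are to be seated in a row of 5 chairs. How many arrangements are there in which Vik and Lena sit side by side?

48

Place the 3 others and the Vik-Lena pair as 4 objects in a line; the pair has 2 internal arrangements.
So the count is 2·(4)! = 48.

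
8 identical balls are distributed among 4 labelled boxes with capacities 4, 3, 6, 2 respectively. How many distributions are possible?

55

By stars and bars, unrestricted non-negative solutions to x_1+…+x_4 = 8 number C(8+3,3) = 165.
Subtract solutions that violate a single cap (substitute x_i' = x_i − (cap_i+1)): x_1 ≥ 5 gives C(6,3) = 20; x_2 ≥ 4 gives C(7,3) = 35; x_3 ≥ 7 gives C(4,3) = 4; x_4 ≥ 3 gives C(8,3) = 56. Together 115.
Add back pairs where two caps are both exceeded: 0 + 0 + 1 + 0 + 4 + 0 = 5.
By inclusion–exclusion the count is 165 − 115 + 5 = 55.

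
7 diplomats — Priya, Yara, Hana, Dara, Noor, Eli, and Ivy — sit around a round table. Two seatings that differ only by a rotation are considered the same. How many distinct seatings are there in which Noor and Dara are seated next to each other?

240

Glue Noor and Dara into a block (2 internal orders). Seating 6 units around a circle gives (5)! arrangements.
So 2 × (5)! = 2 × 120 = 240.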